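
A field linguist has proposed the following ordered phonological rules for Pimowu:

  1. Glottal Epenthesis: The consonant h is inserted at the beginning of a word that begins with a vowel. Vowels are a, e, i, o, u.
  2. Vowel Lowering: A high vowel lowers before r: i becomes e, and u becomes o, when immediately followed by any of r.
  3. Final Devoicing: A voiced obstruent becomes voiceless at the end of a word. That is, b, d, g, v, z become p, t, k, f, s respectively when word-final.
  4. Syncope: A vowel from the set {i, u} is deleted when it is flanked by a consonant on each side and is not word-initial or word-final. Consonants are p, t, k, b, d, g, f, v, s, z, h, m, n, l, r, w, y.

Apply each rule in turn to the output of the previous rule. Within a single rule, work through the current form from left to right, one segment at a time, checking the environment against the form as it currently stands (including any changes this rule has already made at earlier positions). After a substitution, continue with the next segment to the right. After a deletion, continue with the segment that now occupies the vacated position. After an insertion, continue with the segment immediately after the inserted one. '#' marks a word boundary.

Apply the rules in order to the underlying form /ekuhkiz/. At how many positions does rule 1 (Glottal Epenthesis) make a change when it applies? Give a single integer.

1

1 Glottal Epenthesis: [ekuhkiz] → [hekuhkiz]
2 Vowel Lowering: no change — [hekuhkiz]
3 Final Devoicing: [hekuhkiz] → [hekuhkis]
4 Syncope: [hekuhkis] → [hekhks]
Rule 1 changed 1 position(s).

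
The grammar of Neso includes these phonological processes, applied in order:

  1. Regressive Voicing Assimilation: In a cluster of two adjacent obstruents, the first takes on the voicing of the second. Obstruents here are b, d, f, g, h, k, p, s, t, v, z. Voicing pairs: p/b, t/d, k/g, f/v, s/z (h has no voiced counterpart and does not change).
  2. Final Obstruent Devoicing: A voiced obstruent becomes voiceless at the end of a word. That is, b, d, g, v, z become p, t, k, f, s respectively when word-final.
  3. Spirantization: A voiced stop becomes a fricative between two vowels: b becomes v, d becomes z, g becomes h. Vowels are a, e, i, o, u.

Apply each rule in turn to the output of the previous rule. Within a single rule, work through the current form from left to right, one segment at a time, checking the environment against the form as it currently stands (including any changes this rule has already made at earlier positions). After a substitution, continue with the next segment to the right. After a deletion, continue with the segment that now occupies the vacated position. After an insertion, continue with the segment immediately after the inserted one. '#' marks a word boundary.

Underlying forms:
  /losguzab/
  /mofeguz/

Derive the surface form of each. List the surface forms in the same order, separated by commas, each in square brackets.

[lozguzap], [mofehus]

/losguzab/:
  1 Regressive Voicing Assimilation: [losguzab] → [lozguzab]
  2 Final Obstruent Devoicing: [lozguzab] → [lozguzap]
  3 Spirantization: no change — [lozguzap]
/mofeguz/:
  1 Regressive Voicing Assimilation: no change — [mofeguz]
  2 Final Obstruent Devoicing: [mofeguz] → [mofegus]
  3 Spirantization: [mofegus] → [mofehus]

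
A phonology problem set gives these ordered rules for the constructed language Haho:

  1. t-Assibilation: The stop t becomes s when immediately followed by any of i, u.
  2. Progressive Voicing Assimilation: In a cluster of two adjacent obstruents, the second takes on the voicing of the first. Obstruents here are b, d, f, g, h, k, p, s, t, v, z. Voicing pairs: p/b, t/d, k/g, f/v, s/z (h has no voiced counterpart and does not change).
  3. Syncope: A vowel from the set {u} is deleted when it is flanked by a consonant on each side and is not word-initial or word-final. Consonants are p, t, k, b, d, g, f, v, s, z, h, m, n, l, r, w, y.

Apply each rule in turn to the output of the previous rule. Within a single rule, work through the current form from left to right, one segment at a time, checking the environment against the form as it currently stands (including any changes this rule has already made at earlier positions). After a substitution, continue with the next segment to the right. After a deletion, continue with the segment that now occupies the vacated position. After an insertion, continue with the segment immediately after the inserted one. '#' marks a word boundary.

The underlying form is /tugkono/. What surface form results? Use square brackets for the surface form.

[sggono]

1 t-Assibilation: [tugkono] → [sugkono]
2 Progressive Voicing Assimilation: [sugkono] → [suggono]
3 Syncope: [suggono] → [sggono]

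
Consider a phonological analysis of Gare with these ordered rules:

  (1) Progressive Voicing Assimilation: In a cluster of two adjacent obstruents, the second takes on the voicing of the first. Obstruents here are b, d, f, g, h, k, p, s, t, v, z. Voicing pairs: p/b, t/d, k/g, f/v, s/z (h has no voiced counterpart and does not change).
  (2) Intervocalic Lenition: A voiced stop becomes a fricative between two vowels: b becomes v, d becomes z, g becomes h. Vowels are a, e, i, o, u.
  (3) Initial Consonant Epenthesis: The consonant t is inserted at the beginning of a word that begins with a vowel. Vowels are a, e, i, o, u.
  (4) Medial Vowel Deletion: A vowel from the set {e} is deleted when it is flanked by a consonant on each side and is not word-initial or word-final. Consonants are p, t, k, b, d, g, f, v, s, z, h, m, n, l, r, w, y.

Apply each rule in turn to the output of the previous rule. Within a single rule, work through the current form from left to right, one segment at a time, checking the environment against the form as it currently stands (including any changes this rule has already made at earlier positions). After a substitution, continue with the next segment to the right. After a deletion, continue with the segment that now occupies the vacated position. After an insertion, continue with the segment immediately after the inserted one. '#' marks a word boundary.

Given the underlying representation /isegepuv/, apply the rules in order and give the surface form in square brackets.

(1) Progressive Voicing Assimilation: no change — [isegepuv]
(2) Intervocalic Lenition: [isegepuv] → [isehepuv]
(3) Initial Consonant Epenthesis: [isehepuv] → [tisehepuv]
(4) Medial Vowel Deletion: [tisehepuv] → [tishpuv]

[tishpuv]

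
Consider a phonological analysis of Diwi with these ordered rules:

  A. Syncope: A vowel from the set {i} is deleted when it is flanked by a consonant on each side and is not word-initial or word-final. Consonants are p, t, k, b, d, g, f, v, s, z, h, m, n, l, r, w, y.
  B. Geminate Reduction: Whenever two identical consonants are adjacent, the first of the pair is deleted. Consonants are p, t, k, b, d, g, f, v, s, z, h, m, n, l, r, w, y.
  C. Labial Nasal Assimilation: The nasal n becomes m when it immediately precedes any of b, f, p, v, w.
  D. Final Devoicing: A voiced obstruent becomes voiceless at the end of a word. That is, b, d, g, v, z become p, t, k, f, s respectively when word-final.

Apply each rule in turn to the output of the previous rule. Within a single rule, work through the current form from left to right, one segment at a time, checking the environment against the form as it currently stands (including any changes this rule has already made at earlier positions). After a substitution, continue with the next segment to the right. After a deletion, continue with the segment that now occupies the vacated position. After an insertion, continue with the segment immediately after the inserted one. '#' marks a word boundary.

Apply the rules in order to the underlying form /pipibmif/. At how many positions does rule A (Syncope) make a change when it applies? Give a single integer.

A Syncope: [pipibmif] → [ppbmf]
B Geminate Reduction: [ppbmf] → [pbmf]
C Labial Nasal Assimilation: no change — [pbmf]
D Final Devoicing: no change — [pbmf]
Rule A changed 3 position(s).

3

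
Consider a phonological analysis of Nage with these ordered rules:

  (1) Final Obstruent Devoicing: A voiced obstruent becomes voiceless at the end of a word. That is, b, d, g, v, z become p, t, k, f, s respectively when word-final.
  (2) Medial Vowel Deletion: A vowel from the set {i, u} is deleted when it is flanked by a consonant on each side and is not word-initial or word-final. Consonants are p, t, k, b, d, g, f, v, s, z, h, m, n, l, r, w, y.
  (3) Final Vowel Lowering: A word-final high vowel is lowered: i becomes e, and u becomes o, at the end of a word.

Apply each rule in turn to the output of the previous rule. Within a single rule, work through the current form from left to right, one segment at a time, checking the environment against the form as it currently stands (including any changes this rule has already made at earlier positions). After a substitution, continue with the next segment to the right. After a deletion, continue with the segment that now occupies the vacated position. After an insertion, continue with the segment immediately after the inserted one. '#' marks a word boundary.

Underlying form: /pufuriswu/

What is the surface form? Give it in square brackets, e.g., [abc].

[pfrswo]

(1) Final Obstruent Devoicing: no change — [pufuriswu]
(2) Medial Vowel Deletion: [pufuriswu] → [pfrswu]
(3) Final Vowel Lowering: [pfrswu] → [pfrswo]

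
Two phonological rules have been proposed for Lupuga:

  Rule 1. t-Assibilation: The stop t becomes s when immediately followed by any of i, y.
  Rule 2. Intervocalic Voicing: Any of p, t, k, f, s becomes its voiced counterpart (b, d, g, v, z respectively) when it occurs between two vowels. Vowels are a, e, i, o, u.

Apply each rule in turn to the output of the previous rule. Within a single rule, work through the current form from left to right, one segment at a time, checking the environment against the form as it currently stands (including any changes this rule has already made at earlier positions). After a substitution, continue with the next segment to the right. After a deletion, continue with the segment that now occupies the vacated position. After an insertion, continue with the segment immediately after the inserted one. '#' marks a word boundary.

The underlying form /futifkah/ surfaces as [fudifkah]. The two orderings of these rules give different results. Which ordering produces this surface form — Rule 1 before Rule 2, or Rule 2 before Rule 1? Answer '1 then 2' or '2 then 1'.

Order 1 then 2:
  1 t-Assibilation: [futifkah] → [fusifkah]
  2 Intervocalic Voicing: [fusifkah] → [fuzifkah]
  result: [fuzifkah]
Order 2 then 1:
  2 Intervocalic Voicing: [futifkah] → [fudifkah]
  1 t-Assibilation: no change — [fudifkah]
  result: [fudifkah]

2 then 1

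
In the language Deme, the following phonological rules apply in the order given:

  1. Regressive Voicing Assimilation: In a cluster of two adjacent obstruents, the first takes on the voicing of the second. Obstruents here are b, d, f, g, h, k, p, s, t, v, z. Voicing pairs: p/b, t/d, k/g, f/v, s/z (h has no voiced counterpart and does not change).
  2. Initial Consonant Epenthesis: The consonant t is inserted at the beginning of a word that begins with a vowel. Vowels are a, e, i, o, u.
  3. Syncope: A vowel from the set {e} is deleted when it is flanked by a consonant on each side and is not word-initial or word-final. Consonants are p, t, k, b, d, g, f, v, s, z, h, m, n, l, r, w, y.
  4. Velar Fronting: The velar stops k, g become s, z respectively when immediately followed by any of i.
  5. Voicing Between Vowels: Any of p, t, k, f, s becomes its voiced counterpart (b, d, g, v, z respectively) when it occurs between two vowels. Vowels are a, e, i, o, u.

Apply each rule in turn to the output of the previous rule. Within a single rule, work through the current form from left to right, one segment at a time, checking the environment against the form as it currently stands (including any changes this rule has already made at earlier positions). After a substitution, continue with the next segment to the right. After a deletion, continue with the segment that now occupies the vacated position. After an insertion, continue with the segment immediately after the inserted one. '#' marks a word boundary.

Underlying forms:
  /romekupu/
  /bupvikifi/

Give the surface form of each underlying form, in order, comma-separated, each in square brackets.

/romekupu/:
  1 Regressive Voicing Assimilation: no change — [romekupu]
  2 Initial Consonant Epenthesis: no change — [romekupu]
  3 Syncope: [romekupu] → [romkupu]
  4 Velar Fronting: no change — [romkupu]
  5 Voicing Between Vowels: [romkupu] → [romkubu]
/bupvikifi/:
  1 Regressive Voicing Assimilation: [bupvikifi] → [bubvikifi]
  2 Initial Consonant Epenthesis: no change — [bubvikifi]
  3 Syncope: no change — [bubvikifi]
  4 Velar Fronting: [bubvikifi] → [bubvisifi]
  5 Voicing Between Vowels: [bubvisifi] → [bubvizivi]

[romkubu], [bubvizivi]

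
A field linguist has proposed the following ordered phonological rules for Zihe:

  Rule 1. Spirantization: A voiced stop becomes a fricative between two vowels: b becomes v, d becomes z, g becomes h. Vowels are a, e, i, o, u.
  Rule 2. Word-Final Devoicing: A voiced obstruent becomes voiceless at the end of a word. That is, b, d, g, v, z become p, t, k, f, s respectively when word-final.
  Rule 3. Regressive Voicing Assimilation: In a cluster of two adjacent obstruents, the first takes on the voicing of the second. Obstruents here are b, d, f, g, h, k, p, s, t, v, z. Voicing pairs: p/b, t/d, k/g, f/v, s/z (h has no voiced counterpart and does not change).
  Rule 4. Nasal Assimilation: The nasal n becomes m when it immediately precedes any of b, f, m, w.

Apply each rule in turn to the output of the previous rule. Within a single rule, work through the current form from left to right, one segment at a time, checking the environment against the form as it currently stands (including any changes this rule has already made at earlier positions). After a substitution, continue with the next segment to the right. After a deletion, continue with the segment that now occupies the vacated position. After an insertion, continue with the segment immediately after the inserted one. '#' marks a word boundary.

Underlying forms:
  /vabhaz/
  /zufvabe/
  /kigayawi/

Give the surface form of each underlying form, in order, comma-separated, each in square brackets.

/vabhaz/:
  Rule 1 Spirantization: no change — [vabhaz]
  Rule 2 Word-Final Devoicing: [vabhaz] → [vabhas]
  Rule 3 Regressive Voicing Assimilation: [vabhas] → [vaphas]
  Rule 4 Nasal Assimilation: no change — [vaphas]
/zufvabe/:
  Rule 1 Spirantization: [zufvabe] → [zufvave]
  Rule 2 Word-Final Devoicing: no change — [zufvave]
  Rule 3 Regressive Voicing Assimilation: [zufvave] → [zuvvave]
  Rule 4 Nasal Assimilation: no change — [zuvvave]
/kigayawi/:
  Rule 1 Spirantization: [kigayawi] → [kihayawi]
  Rule 2 Word-Final Devoicing: no change — [kihayawi]
  Rule 3 Regressive Voicing Assimilation: no change — [kihayawi]
  Rule 4 Nasal Assimilation: no change — [kihayawi]

[vaphas], [zuvvave], [kihayawi]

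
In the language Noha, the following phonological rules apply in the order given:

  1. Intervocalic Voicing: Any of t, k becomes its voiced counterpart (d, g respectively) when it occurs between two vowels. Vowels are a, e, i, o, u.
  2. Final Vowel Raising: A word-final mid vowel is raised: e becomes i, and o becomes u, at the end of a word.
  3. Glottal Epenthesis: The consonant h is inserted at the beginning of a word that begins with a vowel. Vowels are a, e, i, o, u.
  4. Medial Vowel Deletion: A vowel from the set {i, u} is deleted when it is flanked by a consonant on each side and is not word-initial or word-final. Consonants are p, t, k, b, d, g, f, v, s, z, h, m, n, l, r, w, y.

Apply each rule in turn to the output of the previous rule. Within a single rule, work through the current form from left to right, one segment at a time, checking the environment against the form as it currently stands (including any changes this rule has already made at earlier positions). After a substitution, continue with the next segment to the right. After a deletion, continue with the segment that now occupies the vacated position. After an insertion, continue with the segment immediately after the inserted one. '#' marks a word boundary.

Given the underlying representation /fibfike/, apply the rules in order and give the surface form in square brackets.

[fbfgi]

1 Intervocalic Voicing: [fibfike] → [fibfige]
2 Final Vowel Raising: [fibfige] → [fibfigi]
3 Glottal Epenthesis: no change — [fibfigi]
4 Medial Vowel Deletion: [fibfigi] → [fbfgi]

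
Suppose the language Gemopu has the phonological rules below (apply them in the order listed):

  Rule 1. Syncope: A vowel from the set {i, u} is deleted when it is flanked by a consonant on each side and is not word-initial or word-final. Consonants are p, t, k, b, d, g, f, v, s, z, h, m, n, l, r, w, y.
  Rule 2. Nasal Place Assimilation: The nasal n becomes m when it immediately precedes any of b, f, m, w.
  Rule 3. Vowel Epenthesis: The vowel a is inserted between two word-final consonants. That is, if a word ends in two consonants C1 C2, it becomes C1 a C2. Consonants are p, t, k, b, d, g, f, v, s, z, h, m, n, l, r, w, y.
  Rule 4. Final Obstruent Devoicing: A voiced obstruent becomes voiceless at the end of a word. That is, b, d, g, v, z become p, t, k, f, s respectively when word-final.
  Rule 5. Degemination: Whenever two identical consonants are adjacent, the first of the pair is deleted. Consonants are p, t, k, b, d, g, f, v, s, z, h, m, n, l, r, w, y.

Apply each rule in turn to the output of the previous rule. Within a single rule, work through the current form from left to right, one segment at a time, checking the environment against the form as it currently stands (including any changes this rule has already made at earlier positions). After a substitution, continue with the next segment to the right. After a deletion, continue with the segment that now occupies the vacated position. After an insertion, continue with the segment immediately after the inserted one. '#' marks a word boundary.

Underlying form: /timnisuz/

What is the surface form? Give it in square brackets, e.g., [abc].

[tmnsas]

Rule 1 Syncope: [timnisuz] → [tmnsz]
Rule 2 Nasal Place Assimilation: no change — [tmnsz]
Rule 3 Vowel Epenthesis: [tmnsz] → [tmnsaz]
Rule 4 Final Obstruent Devoicing: [tmnsaz] → [tmnsas]
Rule 5 Degemination: no change — [tmnsas]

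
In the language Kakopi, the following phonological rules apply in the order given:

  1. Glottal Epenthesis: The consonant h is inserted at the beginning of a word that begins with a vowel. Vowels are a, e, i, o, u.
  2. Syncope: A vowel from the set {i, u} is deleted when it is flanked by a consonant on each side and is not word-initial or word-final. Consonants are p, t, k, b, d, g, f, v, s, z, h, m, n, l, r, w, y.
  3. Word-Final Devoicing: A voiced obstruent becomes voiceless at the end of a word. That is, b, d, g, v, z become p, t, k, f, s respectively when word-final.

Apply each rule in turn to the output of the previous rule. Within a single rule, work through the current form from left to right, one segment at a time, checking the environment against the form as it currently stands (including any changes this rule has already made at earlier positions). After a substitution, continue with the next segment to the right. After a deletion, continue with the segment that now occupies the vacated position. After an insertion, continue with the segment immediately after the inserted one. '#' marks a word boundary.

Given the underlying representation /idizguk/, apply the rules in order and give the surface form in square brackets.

[hdzgk]

1 Glottal Epenthesis: [idizguk] → [hidizguk]
2 Syncope: [hidizguk] → [hdzgk]
3 Word-Final Devoicing: no change — [hdzgk]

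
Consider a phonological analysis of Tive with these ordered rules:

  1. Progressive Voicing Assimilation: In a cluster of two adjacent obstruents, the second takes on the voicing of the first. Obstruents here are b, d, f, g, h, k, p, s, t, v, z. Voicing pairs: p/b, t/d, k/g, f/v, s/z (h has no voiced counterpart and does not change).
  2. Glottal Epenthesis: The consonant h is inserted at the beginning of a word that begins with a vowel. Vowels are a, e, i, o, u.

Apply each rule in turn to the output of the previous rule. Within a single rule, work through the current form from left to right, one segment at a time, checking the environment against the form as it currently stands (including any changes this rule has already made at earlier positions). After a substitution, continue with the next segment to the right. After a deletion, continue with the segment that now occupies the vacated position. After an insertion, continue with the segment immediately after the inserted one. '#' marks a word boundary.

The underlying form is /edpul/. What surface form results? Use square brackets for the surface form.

1 Progressive Voicing Assimilation: [edpul] → [edbul]
2 Glottal Epenthesis: [edbul] → [hedbul]

[hedbul]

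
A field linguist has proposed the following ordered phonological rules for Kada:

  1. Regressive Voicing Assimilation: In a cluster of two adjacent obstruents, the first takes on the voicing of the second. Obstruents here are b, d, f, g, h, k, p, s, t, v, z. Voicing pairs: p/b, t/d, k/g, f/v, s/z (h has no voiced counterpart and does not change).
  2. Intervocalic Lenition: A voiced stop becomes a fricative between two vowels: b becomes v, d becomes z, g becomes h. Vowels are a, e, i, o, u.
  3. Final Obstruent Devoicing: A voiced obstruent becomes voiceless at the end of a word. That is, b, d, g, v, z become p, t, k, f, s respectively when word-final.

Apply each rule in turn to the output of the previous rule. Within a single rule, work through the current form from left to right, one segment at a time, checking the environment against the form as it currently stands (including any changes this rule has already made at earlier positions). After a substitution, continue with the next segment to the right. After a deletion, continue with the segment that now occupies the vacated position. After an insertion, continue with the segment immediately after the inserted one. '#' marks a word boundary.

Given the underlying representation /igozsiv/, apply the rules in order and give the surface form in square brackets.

[ihossif]

1 Regressive Voicing Assimilation: [igozsiv] → [igossiv]
2 Intervocalic Lenition: [igossiv] → [ihossiv]
3 Final Obstruent Devoicing: [ihossiv] → [ihossif]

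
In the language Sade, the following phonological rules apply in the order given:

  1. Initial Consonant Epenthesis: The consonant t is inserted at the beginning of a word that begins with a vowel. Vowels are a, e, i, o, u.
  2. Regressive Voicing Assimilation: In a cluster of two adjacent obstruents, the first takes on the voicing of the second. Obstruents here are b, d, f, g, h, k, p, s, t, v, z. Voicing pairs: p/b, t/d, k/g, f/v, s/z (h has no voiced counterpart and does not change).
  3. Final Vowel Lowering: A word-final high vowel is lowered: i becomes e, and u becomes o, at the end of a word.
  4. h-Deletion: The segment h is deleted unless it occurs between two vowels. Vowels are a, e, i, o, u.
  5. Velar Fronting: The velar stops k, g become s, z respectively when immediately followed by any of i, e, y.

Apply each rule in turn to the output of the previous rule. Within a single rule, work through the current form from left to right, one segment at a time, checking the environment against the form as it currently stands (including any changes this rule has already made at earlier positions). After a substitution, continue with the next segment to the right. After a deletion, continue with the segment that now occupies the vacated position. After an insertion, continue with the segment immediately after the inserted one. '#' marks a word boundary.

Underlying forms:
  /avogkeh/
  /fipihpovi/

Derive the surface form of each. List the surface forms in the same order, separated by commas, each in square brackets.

[tavokse], [fipipove]

/avogkeh/:
  1 Initial Consonant Epenthesis: [avogkeh] → [tavogkeh]
  2 Regressive Voicing Assimilation: [tavogkeh] → [tavokkeh]
  3 Final Vowel Lowering: no change — [tavokkeh]
  4 h-Deletion: [tavokkeh] → [tavokke]
  5 Velar Fronting: [tavokke] → [tavokse]
/fipihpovi/:
  1 Initial Consonant Epenthesis: no change — [fipihpovi]
  2 Regressive Voicing Assimilation: no change — [fipihpovi]
  3 Final Vowel Lowering: [fipihpovi] → [fipihpove]
  4 h-Deletion: [fipihpove] → [fipipove]
  5 Velar Fronting: no change — [fipipove]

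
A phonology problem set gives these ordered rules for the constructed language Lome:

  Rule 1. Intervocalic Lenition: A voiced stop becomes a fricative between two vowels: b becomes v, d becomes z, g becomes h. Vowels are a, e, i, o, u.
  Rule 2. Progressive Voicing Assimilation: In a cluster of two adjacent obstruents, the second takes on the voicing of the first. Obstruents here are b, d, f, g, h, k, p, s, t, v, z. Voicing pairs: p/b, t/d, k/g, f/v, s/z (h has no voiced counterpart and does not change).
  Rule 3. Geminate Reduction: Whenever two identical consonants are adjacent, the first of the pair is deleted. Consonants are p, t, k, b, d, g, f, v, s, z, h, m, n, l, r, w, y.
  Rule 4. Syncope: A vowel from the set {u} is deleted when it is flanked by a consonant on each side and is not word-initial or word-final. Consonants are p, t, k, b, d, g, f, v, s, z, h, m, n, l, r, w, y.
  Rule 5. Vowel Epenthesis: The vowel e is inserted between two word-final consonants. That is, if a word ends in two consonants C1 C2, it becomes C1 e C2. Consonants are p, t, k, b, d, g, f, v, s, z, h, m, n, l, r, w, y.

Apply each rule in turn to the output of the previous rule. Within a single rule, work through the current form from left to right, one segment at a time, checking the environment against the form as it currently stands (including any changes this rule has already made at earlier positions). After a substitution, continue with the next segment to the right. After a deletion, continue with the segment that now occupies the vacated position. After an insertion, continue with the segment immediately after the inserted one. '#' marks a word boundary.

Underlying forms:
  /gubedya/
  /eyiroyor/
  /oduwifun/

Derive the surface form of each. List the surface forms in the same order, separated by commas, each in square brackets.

/gubedya/:
  Rule 1 Intervocalic Lenition: [gubedya] → [guvedya]
  Rule 2 Progressive Voicing Assimilation: no change — [guvedya]
  Rule 3 Geminate Reduction: no change — [guvedya]
  Rule 4 Syncope: [guvedya] → [gvedya]
  Rule 5 Vowel Epenthesis: no change — [gvedya]
/eyiroyor/:
  Rule 1 Intervocalic Lenition: no change — [eyiroyor]
  Rule 2 Progressive Voicing Assimilation: no change — [eyiroyor]
  Rule 3 Geminate Reduction: no change — [eyiroyor]
  Rule 4 Syncope: no change — [eyiroyor]
  Rule 5 Vowel Epenthesis: no change — [eyiroyor]
/oduwifun/:
  Rule 1 Intervocalic Lenition: [oduwifun] → [ozuwifun]
  Rule 2 Progressive Voicing Assimilation: no change — [ozuwifun]
  Rule 3 Geminate Reduction: no change — [ozuwifun]
  Rule 4 Syncope: [ozuwifun] → [ozwifn]
  Rule 5 Vowel Epenthesis: [ozwifn] → [ozwifen]

[gvedya], [eyiroyor], [ozwifen]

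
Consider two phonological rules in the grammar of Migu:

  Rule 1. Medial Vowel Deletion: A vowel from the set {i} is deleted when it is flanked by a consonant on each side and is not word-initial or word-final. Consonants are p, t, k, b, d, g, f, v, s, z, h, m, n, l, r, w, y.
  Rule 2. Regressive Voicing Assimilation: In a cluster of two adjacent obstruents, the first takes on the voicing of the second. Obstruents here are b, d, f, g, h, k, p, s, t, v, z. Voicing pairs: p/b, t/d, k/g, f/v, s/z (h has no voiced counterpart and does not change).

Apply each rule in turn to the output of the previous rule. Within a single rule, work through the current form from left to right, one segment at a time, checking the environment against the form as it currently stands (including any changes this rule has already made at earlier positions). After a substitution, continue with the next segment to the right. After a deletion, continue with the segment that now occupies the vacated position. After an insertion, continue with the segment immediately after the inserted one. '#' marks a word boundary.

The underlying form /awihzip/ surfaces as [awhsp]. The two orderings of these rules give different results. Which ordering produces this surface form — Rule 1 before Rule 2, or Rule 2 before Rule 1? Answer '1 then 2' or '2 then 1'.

Order 1 then 2:
  1 Medial Vowel Deletion: [awihzip] → [awhzp]
  2 Regressive Voicing Assimilation: [awhzp] → [awhsp]
  result: [awhsp]
Order 2 then 1:
  2 Regressive Voicing Assimilation: no change — [awihzip]
  1 Medial Vowel Deletion: [awihzip] → [awhzp]
  result: [awhzp]

1 then 2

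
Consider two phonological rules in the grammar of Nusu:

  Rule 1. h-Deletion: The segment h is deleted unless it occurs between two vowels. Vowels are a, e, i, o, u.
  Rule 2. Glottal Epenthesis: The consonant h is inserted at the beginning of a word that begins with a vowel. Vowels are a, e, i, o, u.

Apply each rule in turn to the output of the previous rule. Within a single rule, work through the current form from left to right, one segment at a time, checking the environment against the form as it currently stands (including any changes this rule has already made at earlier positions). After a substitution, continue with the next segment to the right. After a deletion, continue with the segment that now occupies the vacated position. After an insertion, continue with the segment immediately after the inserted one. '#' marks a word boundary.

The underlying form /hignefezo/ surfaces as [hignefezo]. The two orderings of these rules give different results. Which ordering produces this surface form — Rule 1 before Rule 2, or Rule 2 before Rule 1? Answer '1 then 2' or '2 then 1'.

Order 1 then 2:
  1 h-Deletion: [hignefezo] → [ignefezo]
  2 Glottal Epenthesis: [ignefezo] → [hignefezo]
  result: [hignefezo]
Order 2 then 1:
  2 Glottal Epenthesis: no change — [hignefezo]
  1 h-Deletion: [hignefezo] → [ignefezo]
  result: [ignefezo]

1 then 2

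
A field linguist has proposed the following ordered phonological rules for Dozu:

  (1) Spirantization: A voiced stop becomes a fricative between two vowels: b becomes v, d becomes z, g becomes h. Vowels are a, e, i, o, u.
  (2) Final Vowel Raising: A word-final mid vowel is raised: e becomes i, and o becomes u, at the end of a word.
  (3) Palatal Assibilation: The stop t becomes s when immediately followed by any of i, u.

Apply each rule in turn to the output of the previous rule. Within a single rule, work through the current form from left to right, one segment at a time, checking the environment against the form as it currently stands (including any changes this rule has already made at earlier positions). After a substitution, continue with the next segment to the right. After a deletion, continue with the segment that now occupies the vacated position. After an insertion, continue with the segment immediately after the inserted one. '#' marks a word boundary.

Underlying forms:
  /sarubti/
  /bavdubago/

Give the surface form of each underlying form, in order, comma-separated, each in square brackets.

[sarubsi], [bavduvahu]

/sarubti/:
  (1) Spirantization: no change — [sarubti]
  (2) Final Vowel Raising: no change — [sarubti]
  (3) Palatal Assibilation: [sarubti] → [sarubsi]
/bavdubago/:
  (1) Spirantization: [bavdubago] → [bavduvaho]
  (2) Final Vowel Raising: [bavduvaho] → [bavduvahu]
  (3) Palatal Assibilation: no change — [bavduvahu]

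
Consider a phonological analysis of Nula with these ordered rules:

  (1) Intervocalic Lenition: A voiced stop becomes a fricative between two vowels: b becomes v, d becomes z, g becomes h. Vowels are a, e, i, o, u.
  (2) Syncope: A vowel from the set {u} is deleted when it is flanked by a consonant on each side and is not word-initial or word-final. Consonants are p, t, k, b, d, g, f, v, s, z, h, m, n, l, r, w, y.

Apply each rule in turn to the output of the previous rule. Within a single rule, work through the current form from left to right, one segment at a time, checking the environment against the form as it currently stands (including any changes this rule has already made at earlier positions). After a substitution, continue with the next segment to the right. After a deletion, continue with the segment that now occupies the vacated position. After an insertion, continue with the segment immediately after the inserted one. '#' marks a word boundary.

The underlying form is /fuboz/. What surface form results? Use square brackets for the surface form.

(1) Intervocalic Lenition: [fuboz] → [fuvoz]
(2) Syncope: [fuvoz] → [fvoz]

[fvoz]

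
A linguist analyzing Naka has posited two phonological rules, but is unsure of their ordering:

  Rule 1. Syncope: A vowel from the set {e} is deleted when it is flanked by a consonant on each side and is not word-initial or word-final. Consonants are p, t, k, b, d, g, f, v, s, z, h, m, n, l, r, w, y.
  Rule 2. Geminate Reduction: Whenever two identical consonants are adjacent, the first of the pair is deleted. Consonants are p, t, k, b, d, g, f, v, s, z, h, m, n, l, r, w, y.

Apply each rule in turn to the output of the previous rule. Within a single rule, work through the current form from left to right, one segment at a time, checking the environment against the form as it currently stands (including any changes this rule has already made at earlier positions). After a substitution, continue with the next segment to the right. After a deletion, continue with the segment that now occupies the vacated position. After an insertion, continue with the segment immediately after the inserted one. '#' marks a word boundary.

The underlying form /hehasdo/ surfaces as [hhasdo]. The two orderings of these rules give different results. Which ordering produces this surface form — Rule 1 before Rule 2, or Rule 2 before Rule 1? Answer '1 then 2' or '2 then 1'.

Order 1 then 2:
  1 Syncope: [hehasdo] → [hhasdo]
  2 Geminate Reduction: [hhasdo] → [hasdo]
  result: [hasdo]
Order 2 then 1:
  2 Geminate Reduction: no change — [hehasdo]
  1 Syncope: [hehasdo] → [hhasdo]
  result: [hhasdo]

2 then 1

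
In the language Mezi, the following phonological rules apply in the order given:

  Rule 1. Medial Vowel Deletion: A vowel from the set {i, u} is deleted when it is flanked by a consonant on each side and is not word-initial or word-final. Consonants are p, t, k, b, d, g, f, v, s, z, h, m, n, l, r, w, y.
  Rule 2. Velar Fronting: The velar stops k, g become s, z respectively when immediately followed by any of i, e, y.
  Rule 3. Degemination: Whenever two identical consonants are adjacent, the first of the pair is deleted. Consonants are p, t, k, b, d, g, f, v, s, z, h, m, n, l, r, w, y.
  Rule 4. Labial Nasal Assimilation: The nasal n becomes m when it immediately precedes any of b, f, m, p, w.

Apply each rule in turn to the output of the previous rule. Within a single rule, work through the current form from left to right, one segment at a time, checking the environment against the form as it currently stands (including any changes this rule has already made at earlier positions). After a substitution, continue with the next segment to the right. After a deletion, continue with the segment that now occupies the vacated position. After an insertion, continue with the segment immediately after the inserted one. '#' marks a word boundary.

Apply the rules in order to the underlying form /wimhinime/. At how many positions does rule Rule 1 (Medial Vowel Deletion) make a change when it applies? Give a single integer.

Rule 1 Medial Vowel Deletion: [wimhinime] → [wmhnme]
Rule 2 Velar Fronting: no change — [wmhnme]
Rule 3 Degemination: no change — [wmhnme]
Rule 4 Labial Nasal Assimilation: [wmhnme] → [wmhmme]
Rule Rule 1 changed 3 position(s).

3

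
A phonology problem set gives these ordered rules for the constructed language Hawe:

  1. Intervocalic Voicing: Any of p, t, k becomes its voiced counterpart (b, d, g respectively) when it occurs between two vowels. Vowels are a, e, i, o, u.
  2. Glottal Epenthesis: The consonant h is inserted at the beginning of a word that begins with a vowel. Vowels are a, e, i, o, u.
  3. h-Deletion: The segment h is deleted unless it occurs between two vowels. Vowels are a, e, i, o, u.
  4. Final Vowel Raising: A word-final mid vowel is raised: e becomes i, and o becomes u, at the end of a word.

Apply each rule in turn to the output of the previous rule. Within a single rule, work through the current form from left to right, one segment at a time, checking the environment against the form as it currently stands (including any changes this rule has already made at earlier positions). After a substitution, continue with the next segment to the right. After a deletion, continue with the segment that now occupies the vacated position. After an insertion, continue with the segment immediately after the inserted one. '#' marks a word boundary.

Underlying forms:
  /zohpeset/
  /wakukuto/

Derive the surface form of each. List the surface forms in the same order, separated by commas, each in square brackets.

/zohpeset/:
  1 Intervocalic Voicing: no change — [zohpeset]
  2 Glottal Epenthesis: no change — [zohpeset]
  3 h-Deletion: [zohpeset] → [zopeset]
  4 Final Vowel Raising: no change — [zopeset]
/wakukuto/:
  1 Intervocalic Voicing: [wakukuto] → [wagugudo]
  2 Glottal Epenthesis: no change — [wagugudo]
  3 h-Deletion: no change — [wagugudo]
  4 Final Vowel Raising: [wagugudo] → [wagugudu]

[zopeset], [wagugudu]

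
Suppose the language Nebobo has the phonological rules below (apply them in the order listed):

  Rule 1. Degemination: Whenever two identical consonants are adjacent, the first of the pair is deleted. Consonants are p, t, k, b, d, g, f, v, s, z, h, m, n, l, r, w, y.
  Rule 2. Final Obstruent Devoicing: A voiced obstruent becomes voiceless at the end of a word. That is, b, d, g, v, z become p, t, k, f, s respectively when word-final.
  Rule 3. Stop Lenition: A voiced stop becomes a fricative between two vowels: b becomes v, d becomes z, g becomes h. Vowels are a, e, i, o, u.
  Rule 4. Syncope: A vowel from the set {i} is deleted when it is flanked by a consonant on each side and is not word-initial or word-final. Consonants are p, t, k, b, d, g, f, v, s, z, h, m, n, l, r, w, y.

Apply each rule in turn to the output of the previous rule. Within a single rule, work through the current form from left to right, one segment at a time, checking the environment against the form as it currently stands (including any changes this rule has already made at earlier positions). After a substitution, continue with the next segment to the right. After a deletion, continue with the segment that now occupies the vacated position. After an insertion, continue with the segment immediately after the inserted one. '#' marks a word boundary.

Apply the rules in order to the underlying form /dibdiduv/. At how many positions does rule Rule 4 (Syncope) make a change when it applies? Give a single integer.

2

Rule 1 Degemination: no change — [dibdiduv]
Rule 2 Final Obstruent Devoicing: [dibdiduv] → [dibdiduf]
Rule 3 Stop Lenition: [dibdiduf] → [dibdizuf]
Rule 4 Syncope: [dibdizuf] → [dbdzuf]
Rule Rule 4 changed 2 position(s).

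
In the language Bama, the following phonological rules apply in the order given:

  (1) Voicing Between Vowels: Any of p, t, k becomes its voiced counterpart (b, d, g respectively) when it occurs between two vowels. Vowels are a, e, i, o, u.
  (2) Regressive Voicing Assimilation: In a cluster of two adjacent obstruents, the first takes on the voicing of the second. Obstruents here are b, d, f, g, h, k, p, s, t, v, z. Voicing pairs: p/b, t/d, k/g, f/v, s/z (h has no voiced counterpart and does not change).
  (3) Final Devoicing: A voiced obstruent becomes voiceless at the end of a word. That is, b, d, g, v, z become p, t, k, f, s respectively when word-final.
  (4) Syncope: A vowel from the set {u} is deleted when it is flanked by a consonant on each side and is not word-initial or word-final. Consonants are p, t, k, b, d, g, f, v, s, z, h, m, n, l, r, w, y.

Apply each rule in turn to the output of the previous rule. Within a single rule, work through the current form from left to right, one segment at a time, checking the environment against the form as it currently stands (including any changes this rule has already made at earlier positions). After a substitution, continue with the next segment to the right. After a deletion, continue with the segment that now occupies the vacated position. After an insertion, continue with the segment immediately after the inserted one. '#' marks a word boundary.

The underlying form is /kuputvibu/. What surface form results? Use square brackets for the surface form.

(1) Voicing Between Vowels: [kuputvibu] → [kubutvibu]
(2) Regressive Voicing Assimilation: [kubutvibu] → [kubudvibu]
(3) Final Devoicing: no change — [kubudvibu]
(4) Syncope: [kubudvibu] → [kbdvibu]

[kbdvibu]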